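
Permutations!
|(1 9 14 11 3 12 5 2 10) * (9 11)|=|(1 11 3 12 5 2 10)(9 14)|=14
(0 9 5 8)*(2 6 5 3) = (0 9 3 2 6 5 8) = [9, 1, 6, 2, 4, 8, 5, 7, 0, 3]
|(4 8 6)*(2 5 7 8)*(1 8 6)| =10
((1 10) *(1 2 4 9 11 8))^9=(1 2 9 8 10 4 11)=((1 10 2 4 9 11 8))^9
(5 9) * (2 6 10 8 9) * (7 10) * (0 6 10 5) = (0 6 7 5 2 10 8 9) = [6, 1, 10, 3, 4, 2, 7, 5, 9, 0, 8]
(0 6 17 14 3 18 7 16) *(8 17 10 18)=(0 6 10 18 7 16)(3 8 17 14)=[6, 1, 2, 8, 4, 5, 10, 16, 17, 9, 18, 11, 12, 13, 3, 15, 0, 14, 7]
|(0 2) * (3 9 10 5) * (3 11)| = |(0 2)(3 9 10 5 11)| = 10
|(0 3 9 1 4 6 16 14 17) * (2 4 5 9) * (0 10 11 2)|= 24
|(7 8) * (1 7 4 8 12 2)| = 4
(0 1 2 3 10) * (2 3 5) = (0 1 3 10)(2 5) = [1, 3, 5, 10, 4, 2, 6, 7, 8, 9, 0]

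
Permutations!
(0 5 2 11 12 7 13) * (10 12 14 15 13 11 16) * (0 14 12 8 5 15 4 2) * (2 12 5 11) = (0 15 13 14 4 12 7 2 16 10 8 11 5) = [15, 1, 16, 3, 12, 0, 6, 2, 11, 9, 8, 5, 7, 14, 4, 13, 10]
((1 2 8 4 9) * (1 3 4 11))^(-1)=((1 2 8 11)(3 4 9))^(-1)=(1 11 8 2)(3 9 4)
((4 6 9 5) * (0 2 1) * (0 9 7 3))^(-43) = ((0 2 1 9 5 4 6 7 3))^(-43) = (0 1 5 6 3 2 9 4 7)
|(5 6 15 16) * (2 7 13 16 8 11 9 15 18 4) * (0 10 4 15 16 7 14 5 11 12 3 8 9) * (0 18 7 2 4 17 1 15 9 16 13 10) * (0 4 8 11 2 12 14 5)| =|(0 4 8 14)(1 15 16 2 5 6 7 10 17)(3 11 18 9 13 12)| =36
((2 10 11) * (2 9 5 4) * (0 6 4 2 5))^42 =(0 4 2 11)(5 10 9 6)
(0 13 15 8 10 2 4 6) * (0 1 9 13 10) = [10, 9, 4, 3, 6, 5, 1, 7, 0, 13, 2, 11, 12, 15, 14, 8] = (0 10 2 4 6 1 9 13 15 8)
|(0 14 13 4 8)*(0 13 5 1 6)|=|(0 14 5 1 6)(4 8 13)|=15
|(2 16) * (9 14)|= |(2 16)(9 14)|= 2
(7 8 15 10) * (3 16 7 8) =[0, 1, 2, 16, 4, 5, 6, 3, 15, 9, 8, 11, 12, 13, 14, 10, 7] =(3 16 7)(8 15 10)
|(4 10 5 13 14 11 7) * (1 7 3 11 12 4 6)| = 6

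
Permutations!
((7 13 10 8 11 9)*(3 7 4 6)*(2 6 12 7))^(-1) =((2 6 3)(4 12 7 13 10 8 11 9))^(-1) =(2 3 6)(4 9 11 8 10 13 7 12)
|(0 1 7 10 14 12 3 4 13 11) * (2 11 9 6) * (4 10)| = 36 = |(0 1 7 4 13 9 6 2 11)(3 10 14 12)|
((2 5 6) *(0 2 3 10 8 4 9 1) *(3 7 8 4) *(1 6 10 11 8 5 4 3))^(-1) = (0 1 8 11 3 10 5 7 6 9 4 2)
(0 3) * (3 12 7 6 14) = (0 12 7 6 14 3) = [12, 1, 2, 0, 4, 5, 14, 6, 8, 9, 10, 11, 7, 13, 3]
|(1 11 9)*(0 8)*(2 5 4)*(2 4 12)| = 6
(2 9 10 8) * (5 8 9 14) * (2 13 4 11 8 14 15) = (2 15)(4 11 8 13)(5 14)(9 10) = [0, 1, 15, 3, 11, 14, 6, 7, 13, 10, 9, 8, 12, 4, 5, 2]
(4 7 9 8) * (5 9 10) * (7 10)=[0, 1, 2, 3, 10, 9, 6, 7, 4, 8, 5]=(4 10 5 9 8)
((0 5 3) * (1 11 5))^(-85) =(11)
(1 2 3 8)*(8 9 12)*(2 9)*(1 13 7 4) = (1 9 12 8 13 7 4)(2 3) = [0, 9, 3, 2, 1, 5, 6, 4, 13, 12, 10, 11, 8, 7]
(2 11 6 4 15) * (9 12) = (2 11 6 4 15)(9 12) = [0, 1, 11, 3, 15, 5, 4, 7, 8, 12, 10, 6, 9, 13, 14, 2]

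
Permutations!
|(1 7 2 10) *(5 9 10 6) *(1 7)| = |(2 6 5 9 10 7)| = 6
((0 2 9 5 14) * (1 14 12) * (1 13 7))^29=((0 2 9 5 12 13 7 1 14))^29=(0 9 12 7 14 2 5 13 1)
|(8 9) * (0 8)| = 3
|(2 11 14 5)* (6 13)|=4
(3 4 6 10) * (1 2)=(1 2)(3 4 6 10)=[0, 2, 1, 4, 6, 5, 10, 7, 8, 9, 3]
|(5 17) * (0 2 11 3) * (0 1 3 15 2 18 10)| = |(0 18 10)(1 3)(2 11 15)(5 17)| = 6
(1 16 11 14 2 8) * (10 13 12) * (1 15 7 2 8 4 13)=(1 16 11 14 8 15 7 2 4 13 12 10)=[0, 16, 4, 3, 13, 5, 6, 2, 15, 9, 1, 14, 10, 12, 8, 7, 11]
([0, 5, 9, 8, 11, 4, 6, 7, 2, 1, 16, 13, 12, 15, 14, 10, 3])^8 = (1 3 13)(2 10 4)(5 8 15)(9 16 11)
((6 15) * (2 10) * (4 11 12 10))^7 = (2 11 10 4 12)(6 15)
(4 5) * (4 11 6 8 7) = (4 5 11 6 8 7) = [0, 1, 2, 3, 5, 11, 8, 4, 7, 9, 10, 6]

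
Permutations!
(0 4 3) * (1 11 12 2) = (0 4 3)(1 11 12 2) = [4, 11, 1, 0, 3, 5, 6, 7, 8, 9, 10, 12, 2]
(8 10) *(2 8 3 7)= (2 8 10 3 7)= [0, 1, 8, 7, 4, 5, 6, 2, 10, 9, 3]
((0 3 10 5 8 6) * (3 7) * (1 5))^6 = (0 8 1 3)(5 10 7 6)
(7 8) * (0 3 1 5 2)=(0 3 1 5 2)(7 8)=[3, 5, 0, 1, 4, 2, 6, 8, 7]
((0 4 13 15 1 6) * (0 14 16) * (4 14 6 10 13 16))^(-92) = (16)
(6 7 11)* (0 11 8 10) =(0 11 6 7 8 10) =[11, 1, 2, 3, 4, 5, 7, 8, 10, 9, 0, 6]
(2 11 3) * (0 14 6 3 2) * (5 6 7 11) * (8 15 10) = [14, 1, 5, 0, 4, 6, 3, 11, 15, 9, 8, 2, 12, 13, 7, 10] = (0 14 7 11 2 5 6 3)(8 15 10)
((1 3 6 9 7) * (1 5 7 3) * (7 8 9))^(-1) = (3 9 8 5 7 6)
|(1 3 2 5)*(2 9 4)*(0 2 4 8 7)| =8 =|(0 2 5 1 3 9 8 7)|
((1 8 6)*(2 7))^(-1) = (1 6 8)(2 7) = ((1 8 6)(2 7))^(-1)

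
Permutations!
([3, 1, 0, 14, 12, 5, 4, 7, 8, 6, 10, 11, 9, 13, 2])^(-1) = (0 2 14 3)(4 6 9 12)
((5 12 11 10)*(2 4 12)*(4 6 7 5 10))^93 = (12)(2 6 7 5)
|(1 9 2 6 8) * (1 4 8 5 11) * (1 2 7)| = |(1 9 7)(2 6 5 11)(4 8)| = 12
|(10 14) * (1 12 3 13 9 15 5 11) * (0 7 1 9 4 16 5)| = 12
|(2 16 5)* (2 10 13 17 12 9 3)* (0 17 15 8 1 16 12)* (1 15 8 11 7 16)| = |(0 17)(2 12 9 3)(5 10 13 8 15 11 7 16)| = 8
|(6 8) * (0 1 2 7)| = |(0 1 2 7)(6 8)| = 4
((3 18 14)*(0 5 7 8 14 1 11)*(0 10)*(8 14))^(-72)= ((0 5 7 14 3 18 1 11 10))^(-72)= (18)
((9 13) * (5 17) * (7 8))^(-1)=((5 17)(7 8)(9 13))^(-1)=(5 17)(7 8)(9 13)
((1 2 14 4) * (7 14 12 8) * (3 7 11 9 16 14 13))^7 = ((1 2 12 8 11 9 16 14 4)(3 7 13))^7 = (1 14 9 8 2 4 16 11 12)(3 7 13)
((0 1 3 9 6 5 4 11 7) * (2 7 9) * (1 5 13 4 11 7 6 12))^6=(0 3)(1 7)(2 5)(4 12)(6 11)(9 13)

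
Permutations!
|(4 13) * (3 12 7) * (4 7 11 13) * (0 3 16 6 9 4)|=|(0 3 12 11 13 7 16 6 9 4)|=10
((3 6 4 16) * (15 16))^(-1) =((3 6 4 15 16))^(-1) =(3 16 15 4 6)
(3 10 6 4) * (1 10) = (1 10 6 4 3) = [0, 10, 2, 1, 3, 5, 4, 7, 8, 9, 6]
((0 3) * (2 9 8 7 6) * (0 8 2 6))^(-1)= ((0 3 8 7)(2 9))^(-1)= (0 7 8 3)(2 9)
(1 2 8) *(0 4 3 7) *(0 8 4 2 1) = (0 2 4 3 7 8) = [2, 1, 4, 7, 3, 5, 6, 8, 0]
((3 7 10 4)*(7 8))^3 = (3 10 8 4 7)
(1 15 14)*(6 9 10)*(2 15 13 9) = (1 13 9 10 6 2 15 14) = [0, 13, 15, 3, 4, 5, 2, 7, 8, 10, 6, 11, 12, 9, 1, 14]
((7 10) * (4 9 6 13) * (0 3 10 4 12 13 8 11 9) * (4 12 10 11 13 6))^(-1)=(0 4 9 11 3)(6 12 7 10 13 8)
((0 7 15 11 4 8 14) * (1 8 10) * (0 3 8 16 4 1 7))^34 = ((1 16 4 10 7 15 11)(3 8 14))^34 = (1 11 15 7 10 4 16)(3 8 14)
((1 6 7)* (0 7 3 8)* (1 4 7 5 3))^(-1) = ((0 5 3 8)(1 6)(4 7))^(-1) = (0 8 3 5)(1 6)(4 7)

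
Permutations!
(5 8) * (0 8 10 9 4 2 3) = (0 8 5 10 9 4 2 3) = [8, 1, 3, 0, 2, 10, 6, 7, 5, 4, 9]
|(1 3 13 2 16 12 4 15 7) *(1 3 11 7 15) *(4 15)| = |(1 11 7 3 13 2 16 12 15 4)| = 10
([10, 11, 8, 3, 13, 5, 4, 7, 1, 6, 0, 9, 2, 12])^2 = (1 9 4 12 8 11 6 13 2)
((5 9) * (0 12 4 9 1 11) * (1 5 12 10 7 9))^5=(0 4 7 11 12 10 1 9)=((0 10 7 9 12 4 1 11))^5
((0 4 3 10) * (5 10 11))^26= (0 3 5)(4 11 10)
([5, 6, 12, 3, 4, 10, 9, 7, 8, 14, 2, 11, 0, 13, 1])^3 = (0 2 5 12 10)(1 14 9 6)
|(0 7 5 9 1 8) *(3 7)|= 7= |(0 3 7 5 9 1 8)|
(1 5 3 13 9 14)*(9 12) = (1 5 3 13 12 9 14) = [0, 5, 2, 13, 4, 3, 6, 7, 8, 14, 10, 11, 9, 12, 1]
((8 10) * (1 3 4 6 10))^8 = ((1 3 4 6 10 8))^8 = (1 4 10)(3 6 8)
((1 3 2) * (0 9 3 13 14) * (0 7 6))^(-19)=(0 6 7 14 13 1 2 3 9)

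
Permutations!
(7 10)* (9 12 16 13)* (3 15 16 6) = (3 15 16 13 9 12 6)(7 10) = [0, 1, 2, 15, 4, 5, 3, 10, 8, 12, 7, 11, 6, 9, 14, 16, 13]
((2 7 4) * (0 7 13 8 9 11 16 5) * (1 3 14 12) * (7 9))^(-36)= ((0 9 11 16 5)(1 3 14 12)(2 13 8 7 4))^(-36)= (0 5 16 11 9)(2 4 7 8 13)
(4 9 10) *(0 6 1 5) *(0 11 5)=(0 6 1)(4 9 10)(5 11)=[6, 0, 2, 3, 9, 11, 1, 7, 8, 10, 4, 5]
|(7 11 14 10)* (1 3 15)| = |(1 3 15)(7 11 14 10)| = 12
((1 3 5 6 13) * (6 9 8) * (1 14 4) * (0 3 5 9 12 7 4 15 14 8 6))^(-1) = ((0 3 9 6 13 8)(1 5 12 7 4)(14 15))^(-1) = (0 8 13 6 9 3)(1 4 7 12 5)(14 15)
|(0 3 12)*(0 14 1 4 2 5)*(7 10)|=8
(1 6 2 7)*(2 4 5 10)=(1 6 4 5 10 2 7)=[0, 6, 7, 3, 5, 10, 4, 1, 8, 9, 2]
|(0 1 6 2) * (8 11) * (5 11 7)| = |(0 1 6 2)(5 11 8 7)| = 4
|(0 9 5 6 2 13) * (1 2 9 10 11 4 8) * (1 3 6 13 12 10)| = 13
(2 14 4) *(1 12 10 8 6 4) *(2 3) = (1 12 10 8 6 4 3 2 14) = [0, 12, 14, 2, 3, 5, 4, 7, 6, 9, 8, 11, 10, 13, 1]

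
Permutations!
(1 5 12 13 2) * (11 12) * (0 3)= (0 3)(1 5 11 12 13 2)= [3, 5, 1, 0, 4, 11, 6, 7, 8, 9, 10, 12, 13, 2]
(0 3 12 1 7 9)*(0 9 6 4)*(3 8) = (0 8 3 12 1 7 6 4) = [8, 7, 2, 12, 0, 5, 4, 6, 3, 9, 10, 11, 1]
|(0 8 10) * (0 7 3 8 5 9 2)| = 4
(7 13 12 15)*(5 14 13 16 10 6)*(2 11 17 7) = (2 11 17 7 16 10 6 5 14 13 12 15) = [0, 1, 11, 3, 4, 14, 5, 16, 8, 9, 6, 17, 15, 12, 13, 2, 10, 7]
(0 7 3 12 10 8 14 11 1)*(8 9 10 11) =(0 7 3 12 11 1)(8 14)(9 10) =[7, 0, 2, 12, 4, 5, 6, 3, 14, 10, 9, 1, 11, 13, 8]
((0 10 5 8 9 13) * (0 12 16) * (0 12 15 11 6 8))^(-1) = (0 5 10)(6 11 15 13 9 8)(12 16)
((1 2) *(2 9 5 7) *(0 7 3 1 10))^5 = (0 7 2 10)(1 9 5 3)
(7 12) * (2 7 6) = (2 7 12 6) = [0, 1, 7, 3, 4, 5, 2, 12, 8, 9, 10, 11, 6]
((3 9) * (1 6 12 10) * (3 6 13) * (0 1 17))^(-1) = ((0 1 13 3 9 6 12 10 17))^(-1) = (0 17 10 12 6 9 3 13 1)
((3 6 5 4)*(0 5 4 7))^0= (7)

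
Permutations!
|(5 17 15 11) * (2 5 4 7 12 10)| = 9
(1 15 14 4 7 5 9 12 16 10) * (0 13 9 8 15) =(0 13 9 12 16 10 1)(4 7 5 8 15 14) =[13, 0, 2, 3, 7, 8, 6, 5, 15, 12, 1, 11, 16, 9, 4, 14, 10]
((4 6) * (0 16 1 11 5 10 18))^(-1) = (0 18 10 5 11 1 16)(4 6)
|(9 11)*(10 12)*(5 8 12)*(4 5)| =10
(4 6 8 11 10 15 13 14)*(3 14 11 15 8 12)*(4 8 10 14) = (3 4 6 12)(8 15 13 11 14) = [0, 1, 2, 4, 6, 5, 12, 7, 15, 9, 10, 14, 3, 11, 8, 13]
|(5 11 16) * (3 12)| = 6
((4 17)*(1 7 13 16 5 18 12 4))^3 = (1 16 12)(4 7 5)(13 18 17)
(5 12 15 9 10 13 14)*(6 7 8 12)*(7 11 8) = (5 6 11 8 12 15 9 10 13 14) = [0, 1, 2, 3, 4, 6, 11, 7, 12, 10, 13, 8, 15, 14, 5, 9]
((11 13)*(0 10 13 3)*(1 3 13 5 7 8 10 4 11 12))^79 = (0 11 12 3 4 13 1)(5 10 8 7) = ((0 4 11 13 12 1 3)(5 7 8 10))^79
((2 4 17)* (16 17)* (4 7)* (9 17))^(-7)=(2 17 9 16 4 7)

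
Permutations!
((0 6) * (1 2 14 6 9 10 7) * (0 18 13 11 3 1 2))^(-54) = ((0 9 10 7 2 14 6 18 13 11 3 1))^(-54) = (0 6)(1 14)(2 3)(7 11)(9 18)(10 13)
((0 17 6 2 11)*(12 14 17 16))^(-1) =((0 16 12 14 17 6 2 11))^(-1) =(0 11 2 6 17 14 12 16)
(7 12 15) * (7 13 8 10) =(7 12 15 13 8 10) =[0, 1, 2, 3, 4, 5, 6, 12, 10, 9, 7, 11, 15, 8, 14, 13]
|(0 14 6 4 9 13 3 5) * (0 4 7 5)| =|(0 14 6 7 5 4 9 13 3)| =9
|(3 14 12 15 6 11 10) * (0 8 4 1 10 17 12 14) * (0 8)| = 5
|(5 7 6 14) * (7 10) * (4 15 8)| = |(4 15 8)(5 10 7 6 14)| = 15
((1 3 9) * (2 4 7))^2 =((1 3 9)(2 4 7))^2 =(1 9 3)(2 7 4)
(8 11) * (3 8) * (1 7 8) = [0, 7, 2, 1, 4, 5, 6, 8, 11, 9, 10, 3] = (1 7 8 11 3)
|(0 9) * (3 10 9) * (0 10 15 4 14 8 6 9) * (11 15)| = |(0 3 11 15 4 14 8 6 9 10)| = 10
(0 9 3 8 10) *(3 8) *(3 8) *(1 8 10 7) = (0 9 3 10)(1 8 7) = [9, 8, 2, 10, 4, 5, 6, 1, 7, 3, 0]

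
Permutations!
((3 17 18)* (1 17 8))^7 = ((1 17 18 3 8))^7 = (1 18 8 17 3)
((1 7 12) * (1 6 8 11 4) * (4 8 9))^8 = ((1 7 12 6 9 4)(8 11))^8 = (1 12 9)(4 7 6)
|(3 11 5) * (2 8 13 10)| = |(2 8 13 10)(3 11 5)| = 12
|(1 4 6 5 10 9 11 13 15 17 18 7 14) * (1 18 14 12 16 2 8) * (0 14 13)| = |(0 14 18 7 12 16 2 8 1 4 6 5 10 9 11)(13 15 17)| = 15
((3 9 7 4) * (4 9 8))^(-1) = (3 4 8)(7 9)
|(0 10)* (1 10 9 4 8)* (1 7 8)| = 10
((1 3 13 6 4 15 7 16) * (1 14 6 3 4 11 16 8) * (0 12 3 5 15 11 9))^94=((0 12 3 13 5 15 7 8 1 4 11 16 14 6 9))^94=(0 5 1 14 12 15 4 6 3 7 11 9 13 8 16)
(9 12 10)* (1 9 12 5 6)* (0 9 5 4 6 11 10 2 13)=(0 9 4 6 1 5 11 10 12 2 13)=[9, 5, 13, 3, 6, 11, 1, 7, 8, 4, 12, 10, 2, 0]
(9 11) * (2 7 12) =(2 7 12)(9 11) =[0, 1, 7, 3, 4, 5, 6, 12, 8, 11, 10, 9, 2]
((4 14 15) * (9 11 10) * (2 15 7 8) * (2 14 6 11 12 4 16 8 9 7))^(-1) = (2 14 8 16 15)(4 12 9 7 10 11 6)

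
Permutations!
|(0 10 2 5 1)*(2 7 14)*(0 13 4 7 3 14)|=10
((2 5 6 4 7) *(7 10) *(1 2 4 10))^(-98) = ((1 2 5 6 10 7 4))^(-98) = (10)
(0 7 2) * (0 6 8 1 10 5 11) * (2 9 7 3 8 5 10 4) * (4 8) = (0 3 4 2 6 5 11)(1 8)(7 9) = [3, 8, 6, 4, 2, 11, 5, 9, 1, 7, 10, 0]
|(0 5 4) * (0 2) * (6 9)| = 4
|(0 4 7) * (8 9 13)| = 3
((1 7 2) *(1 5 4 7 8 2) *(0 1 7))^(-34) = ((0 1 8 2 5 4))^(-34) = (0 8 5)(1 2 4)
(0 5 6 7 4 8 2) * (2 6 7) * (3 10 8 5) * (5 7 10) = (0 3 5 10 8 6 2)(4 7) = [3, 1, 0, 5, 7, 10, 2, 4, 6, 9, 8]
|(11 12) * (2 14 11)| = 4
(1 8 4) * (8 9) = (1 9 8 4) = [0, 9, 2, 3, 1, 5, 6, 7, 4, 8]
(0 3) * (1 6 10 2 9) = (0 3)(1 6 10 2 9) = [3, 6, 9, 0, 4, 5, 10, 7, 8, 1, 2]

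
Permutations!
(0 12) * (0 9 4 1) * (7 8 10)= [12, 0, 2, 3, 1, 5, 6, 8, 10, 4, 7, 11, 9]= (0 12 9 4 1)(7 8 10)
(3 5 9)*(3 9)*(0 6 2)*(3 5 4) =(9)(0 6 2)(3 4) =[6, 1, 0, 4, 3, 5, 2, 7, 8, 9]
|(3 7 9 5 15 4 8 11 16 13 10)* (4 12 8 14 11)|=13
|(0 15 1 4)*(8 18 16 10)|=|(0 15 1 4)(8 18 16 10)|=4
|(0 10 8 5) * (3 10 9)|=6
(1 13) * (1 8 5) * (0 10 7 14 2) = (0 10 7 14 2)(1 13 8 5) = [10, 13, 0, 3, 4, 1, 6, 14, 5, 9, 7, 11, 12, 8, 2]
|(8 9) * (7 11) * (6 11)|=6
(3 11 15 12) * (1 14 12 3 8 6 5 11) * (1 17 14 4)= [0, 4, 2, 17, 1, 11, 5, 7, 6, 9, 10, 15, 8, 13, 12, 3, 16, 14]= (1 4)(3 17 14 12 8 6 5 11 15)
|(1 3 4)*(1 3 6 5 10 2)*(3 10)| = 7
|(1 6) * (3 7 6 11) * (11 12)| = |(1 12 11 3 7 6)| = 6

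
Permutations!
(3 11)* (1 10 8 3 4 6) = (1 10 8 3 11 4 6) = [0, 10, 2, 11, 6, 5, 1, 7, 3, 9, 8, 4]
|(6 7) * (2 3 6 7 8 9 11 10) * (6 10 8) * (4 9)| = 12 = |(2 3 10)(4 9 11 8)|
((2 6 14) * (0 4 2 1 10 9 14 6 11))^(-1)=(0 11 2 4)(1 14 9 10)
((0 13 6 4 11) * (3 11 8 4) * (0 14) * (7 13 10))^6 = (0 11 6 7)(3 13 10 14)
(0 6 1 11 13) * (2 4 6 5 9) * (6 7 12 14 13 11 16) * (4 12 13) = (0 5 9 2 12 14 4 7 13)(1 16 6) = [5, 16, 12, 3, 7, 9, 1, 13, 8, 2, 10, 11, 14, 0, 4, 15, 6]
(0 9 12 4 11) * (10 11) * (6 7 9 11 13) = [11, 1, 2, 3, 10, 5, 7, 9, 8, 12, 13, 0, 4, 6] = (0 11)(4 10 13 6 7 9 12)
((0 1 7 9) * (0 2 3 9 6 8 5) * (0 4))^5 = ((0 1 7 6 8 5 4)(2 3 9))^5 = (0 5 6 1 4 8 7)(2 9 3)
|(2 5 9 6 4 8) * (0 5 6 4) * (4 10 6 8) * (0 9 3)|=|(0 5 3)(2 8)(6 9 10)|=6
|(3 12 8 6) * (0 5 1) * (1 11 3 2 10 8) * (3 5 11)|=12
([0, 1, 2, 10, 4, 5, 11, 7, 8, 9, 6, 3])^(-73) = (3 11 6 10)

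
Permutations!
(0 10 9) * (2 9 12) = [10, 1, 9, 3, 4, 5, 6, 7, 8, 0, 12, 11, 2] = (0 10 12 2 9)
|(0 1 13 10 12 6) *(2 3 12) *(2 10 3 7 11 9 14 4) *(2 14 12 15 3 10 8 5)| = |(0 1 13 10 8 5 2 7 11 9 12 6)(3 15)(4 14)| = 12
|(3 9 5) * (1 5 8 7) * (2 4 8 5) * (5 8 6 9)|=14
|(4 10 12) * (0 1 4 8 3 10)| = 12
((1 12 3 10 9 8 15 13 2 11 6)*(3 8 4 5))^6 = ((1 12 8 15 13 2 11 6)(3 10 9 4 5))^6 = (1 11 13 8)(2 15 12 6)(3 10 9 4 5)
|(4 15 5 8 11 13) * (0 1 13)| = 8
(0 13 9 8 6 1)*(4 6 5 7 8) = (0 13 9 4 6 1)(5 7 8) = [13, 0, 2, 3, 6, 7, 1, 8, 5, 4, 10, 11, 12, 9]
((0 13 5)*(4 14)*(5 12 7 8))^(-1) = ((0 13 12 7 8 5)(4 14))^(-1) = (0 5 8 7 12 13)(4 14)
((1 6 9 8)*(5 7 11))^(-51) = ((1 6 9 8)(5 7 11))^(-51) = (11)(1 6 9 8)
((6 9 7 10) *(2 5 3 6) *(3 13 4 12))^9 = (2 10 7 9 6 3 12 4 13 5)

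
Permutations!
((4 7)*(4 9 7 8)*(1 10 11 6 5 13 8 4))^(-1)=(1 8 13 5 6 11 10)(7 9)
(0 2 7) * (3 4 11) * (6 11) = (0 2 7)(3 4 6 11) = [2, 1, 7, 4, 6, 5, 11, 0, 8, 9, 10, 3]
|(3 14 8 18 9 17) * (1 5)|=|(1 5)(3 14 8 18 9 17)|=6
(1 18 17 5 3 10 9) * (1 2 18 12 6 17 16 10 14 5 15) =(1 12 6 17 15)(2 18 16 10 9)(3 14 5) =[0, 12, 18, 14, 4, 3, 17, 7, 8, 2, 9, 11, 6, 13, 5, 1, 10, 15, 16]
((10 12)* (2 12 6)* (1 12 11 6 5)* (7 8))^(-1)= ((1 12 10 5)(2 11 6)(7 8))^(-1)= (1 5 10 12)(2 6 11)(7 8)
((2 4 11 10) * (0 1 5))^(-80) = ((0 1 5)(2 4 11 10))^(-80) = (11)(0 1 5)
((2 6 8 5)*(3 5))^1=(2 6 8 3 5)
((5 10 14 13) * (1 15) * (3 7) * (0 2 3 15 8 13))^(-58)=((0 2 3 7 15 1 8 13 5 10 14))^(-58)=(0 5 1 3 14 13 15 2 10 8 7)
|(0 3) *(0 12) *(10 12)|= |(0 3 10 12)|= 4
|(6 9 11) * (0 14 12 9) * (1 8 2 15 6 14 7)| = |(0 7 1 8 2 15 6)(9 11 14 12)| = 28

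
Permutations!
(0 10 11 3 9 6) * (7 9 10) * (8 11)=[7, 1, 2, 10, 4, 5, 0, 9, 11, 6, 8, 3]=(0 7 9 6)(3 10 8 11)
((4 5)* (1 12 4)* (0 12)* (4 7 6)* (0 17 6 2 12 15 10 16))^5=(17)(0 15 10 16)(2 7 12)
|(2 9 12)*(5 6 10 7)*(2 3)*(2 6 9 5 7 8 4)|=|(2 5 9 12 3 6 10 8 4)|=9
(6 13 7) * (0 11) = (0 11)(6 13 7) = [11, 1, 2, 3, 4, 5, 13, 6, 8, 9, 10, 0, 12, 7]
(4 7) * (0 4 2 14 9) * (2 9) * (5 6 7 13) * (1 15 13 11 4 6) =(0 6 7 9)(1 15 13 5)(2 14)(4 11) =[6, 15, 14, 3, 11, 1, 7, 9, 8, 0, 10, 4, 12, 5, 2, 13]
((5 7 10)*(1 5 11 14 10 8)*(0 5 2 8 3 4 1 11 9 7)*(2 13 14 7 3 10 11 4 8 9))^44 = ((0 5)(1 13 14 11 7 10 2 9 3 8 4))^44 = (14)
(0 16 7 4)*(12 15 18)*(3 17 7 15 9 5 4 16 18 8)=(0 18 12 9 5 4)(3 17 7 16 15 8)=[18, 1, 2, 17, 0, 4, 6, 16, 3, 5, 10, 11, 9, 13, 14, 8, 15, 7, 12]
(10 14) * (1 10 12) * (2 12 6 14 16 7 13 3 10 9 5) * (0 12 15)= (0 12 1 9 5 2 15)(3 10 16 7 13)(6 14)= [12, 9, 15, 10, 4, 2, 14, 13, 8, 5, 16, 11, 1, 3, 6, 0, 7]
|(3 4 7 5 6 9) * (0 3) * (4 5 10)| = |(0 3 5 6 9)(4 7 10)| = 15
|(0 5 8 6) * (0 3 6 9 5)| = |(3 6)(5 8 9)| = 6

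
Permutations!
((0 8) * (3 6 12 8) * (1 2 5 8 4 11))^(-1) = ((0 3 6 12 4 11 1 2 5 8))^(-1) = (0 8 5 2 1 11 4 12 6 3)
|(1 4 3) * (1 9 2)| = 5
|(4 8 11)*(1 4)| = |(1 4 8 11)| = 4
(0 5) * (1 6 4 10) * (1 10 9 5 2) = (10)(0 2 1 6 4 9 5) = [2, 6, 1, 3, 9, 0, 4, 7, 8, 5, 10]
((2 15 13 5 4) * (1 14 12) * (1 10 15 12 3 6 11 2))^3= ((1 14 3 6 11 2 12 10 15 13 5 4))^3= (1 6 12 13)(2 15 4 3)(5 14 11 10)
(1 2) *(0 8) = [8, 2, 1, 3, 4, 5, 6, 7, 0] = (0 8)(1 2)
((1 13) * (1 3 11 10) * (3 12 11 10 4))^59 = ((1 13 12 11 4 3 10))^59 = (1 11 10 12 3 13 4)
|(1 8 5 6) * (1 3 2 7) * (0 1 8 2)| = |(0 1 2 7 8 5 6 3)| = 8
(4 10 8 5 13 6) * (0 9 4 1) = (0 9 4 10 8 5 13 6 1) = [9, 0, 2, 3, 10, 13, 1, 7, 5, 4, 8, 11, 12, 6]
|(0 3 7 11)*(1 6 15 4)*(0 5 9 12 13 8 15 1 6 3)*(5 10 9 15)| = |(1 3 7 11 10 9 12 13 8 5 15 4 6)| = 13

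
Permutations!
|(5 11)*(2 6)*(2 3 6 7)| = 2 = |(2 7)(3 6)(5 11)|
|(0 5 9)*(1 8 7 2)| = 12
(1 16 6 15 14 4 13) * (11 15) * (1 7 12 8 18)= (1 16 6 11 15 14 4 13 7 12 8 18)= [0, 16, 2, 3, 13, 5, 11, 12, 18, 9, 10, 15, 8, 7, 4, 14, 6, 17, 1]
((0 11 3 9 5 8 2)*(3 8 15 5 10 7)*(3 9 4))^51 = ((0 11 8 2)(3 4)(5 15)(7 9 10))^51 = (0 2 8 11)(3 4)(5 15)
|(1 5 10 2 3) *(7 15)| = |(1 5 10 2 3)(7 15)| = 10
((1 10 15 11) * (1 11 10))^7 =(10 15)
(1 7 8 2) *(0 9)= (0 9)(1 7 8 2)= [9, 7, 1, 3, 4, 5, 6, 8, 2, 0]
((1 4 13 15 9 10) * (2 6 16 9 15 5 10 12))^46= ((1 4 13 5 10)(2 6 16 9 12))^46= (1 4 13 5 10)(2 6 16 9 12)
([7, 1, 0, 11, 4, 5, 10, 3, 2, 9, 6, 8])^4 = [8, 1, 11, 0, 4, 5, 6, 2, 3, 9, 10, 7]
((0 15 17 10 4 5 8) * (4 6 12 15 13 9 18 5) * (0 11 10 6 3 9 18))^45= ((0 13 18 5 8 11 10 3 9)(6 12 15 17))^45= (18)(6 12 15 17)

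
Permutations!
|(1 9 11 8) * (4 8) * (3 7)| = |(1 9 11 4 8)(3 7)| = 10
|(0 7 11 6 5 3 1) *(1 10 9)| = 9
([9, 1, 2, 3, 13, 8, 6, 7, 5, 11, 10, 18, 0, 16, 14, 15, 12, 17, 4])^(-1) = (0 12 16 13 4 18 11 9)(5 8)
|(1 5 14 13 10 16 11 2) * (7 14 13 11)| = |(1 5 13 10 16 7 14 11 2)| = 9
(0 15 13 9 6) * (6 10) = (0 15 13 9 10 6) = [15, 1, 2, 3, 4, 5, 0, 7, 8, 10, 6, 11, 12, 9, 14, 13]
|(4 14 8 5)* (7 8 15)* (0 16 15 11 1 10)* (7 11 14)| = 12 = |(0 16 15 11 1 10)(4 7 8 5)|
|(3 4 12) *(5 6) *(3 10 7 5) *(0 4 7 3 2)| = 9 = |(0 4 12 10 3 7 5 6 2)|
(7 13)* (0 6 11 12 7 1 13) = [6, 13, 2, 3, 4, 5, 11, 0, 8, 9, 10, 12, 7, 1] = (0 6 11 12 7)(1 13)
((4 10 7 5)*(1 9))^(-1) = (1 9)(4 5 7 10)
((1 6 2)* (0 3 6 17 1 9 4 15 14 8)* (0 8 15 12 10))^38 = (17)(0 12 9 6)(2 3 10 4)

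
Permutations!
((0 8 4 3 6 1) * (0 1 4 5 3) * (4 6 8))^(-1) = ((0 4)(3 8 5))^(-1) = (0 4)(3 5 8)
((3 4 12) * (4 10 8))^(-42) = ((3 10 8 4 12))^(-42) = (3 4 10 12 8)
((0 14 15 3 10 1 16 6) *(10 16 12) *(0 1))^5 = (0 6 14 1 15 12 3 10 16)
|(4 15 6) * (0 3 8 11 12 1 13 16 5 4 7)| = 13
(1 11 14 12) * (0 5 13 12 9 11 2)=(0 5 13 12 1 2)(9 11 14)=[5, 2, 0, 3, 4, 13, 6, 7, 8, 11, 10, 14, 1, 12, 9]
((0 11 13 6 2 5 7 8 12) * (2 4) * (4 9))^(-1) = (0 12 8 7 5 2 4 9 6 13 11)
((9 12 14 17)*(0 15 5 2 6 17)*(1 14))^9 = ((0 15 5 2 6 17 9 12 1 14))^9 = (0 14 1 12 9 17 6 2 5 15)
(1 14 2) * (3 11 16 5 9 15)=(1 14 2)(3 11 16 5 9 15)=[0, 14, 1, 11, 4, 9, 6, 7, 8, 15, 10, 16, 12, 13, 2, 3, 5]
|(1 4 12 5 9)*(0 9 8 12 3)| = |(0 9 1 4 3)(5 8 12)| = 15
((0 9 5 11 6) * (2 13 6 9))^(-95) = ((0 2 13 6)(5 11 9))^(-95) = (0 2 13 6)(5 11 9)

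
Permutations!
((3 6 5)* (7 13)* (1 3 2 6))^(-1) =(1 3)(2 5 6)(7 13)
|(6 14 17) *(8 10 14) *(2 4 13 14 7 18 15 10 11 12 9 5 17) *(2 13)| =|(2 4)(5 17 6 8 11 12 9)(7 18 15 10)(13 14)| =28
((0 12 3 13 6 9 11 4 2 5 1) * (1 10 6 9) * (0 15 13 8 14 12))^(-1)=(1 6 10 5 2 4 11 9 13 15)(3 12 14 8)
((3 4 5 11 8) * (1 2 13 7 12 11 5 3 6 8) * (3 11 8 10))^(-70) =((1 2 13 7 12 8 6 10 3 4 11))^(-70) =(1 10 7 11 6 13 4 8 2 3 12)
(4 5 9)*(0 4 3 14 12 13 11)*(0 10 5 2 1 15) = (0 4 2 1 15)(3 14 12 13 11 10 5 9) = [4, 15, 1, 14, 2, 9, 6, 7, 8, 3, 5, 10, 13, 11, 12, 0]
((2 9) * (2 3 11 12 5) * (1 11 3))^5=(1 9 2 5 12 11)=((1 11 12 5 2 9))^5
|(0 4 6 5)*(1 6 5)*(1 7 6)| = |(0 4 5)(6 7)| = 6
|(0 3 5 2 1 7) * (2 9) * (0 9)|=12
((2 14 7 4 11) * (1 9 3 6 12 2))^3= (1 6 14 11 3 2 4 9 12 7)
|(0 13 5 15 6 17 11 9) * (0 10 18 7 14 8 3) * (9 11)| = 13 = |(0 13 5 15 6 17 9 10 18 7 14 8 3)|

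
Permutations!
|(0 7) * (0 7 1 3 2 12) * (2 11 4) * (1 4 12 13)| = |(0 4 2 13 1 3 11 12)| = 8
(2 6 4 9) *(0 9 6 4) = [9, 1, 4, 3, 6, 5, 0, 7, 8, 2] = (0 9 2 4 6)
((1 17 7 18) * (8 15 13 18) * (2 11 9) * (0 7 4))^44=(0 4 17 1 18 13 15 8 7)(2 9 11)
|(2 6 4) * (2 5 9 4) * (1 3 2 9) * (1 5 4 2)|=|(1 3)(2 6 9)|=6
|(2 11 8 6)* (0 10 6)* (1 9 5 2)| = |(0 10 6 1 9 5 2 11 8)| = 9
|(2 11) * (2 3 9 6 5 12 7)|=|(2 11 3 9 6 5 12 7)|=8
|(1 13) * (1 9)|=|(1 13 9)|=3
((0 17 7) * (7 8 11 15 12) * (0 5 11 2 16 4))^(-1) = (0 4 16 2 8 17)(5 7 12 15 11)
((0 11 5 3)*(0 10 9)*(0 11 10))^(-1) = (0 3 5 11 9 10)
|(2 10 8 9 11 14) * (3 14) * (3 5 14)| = 7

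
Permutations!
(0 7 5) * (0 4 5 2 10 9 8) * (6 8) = (0 7 2 10 9 6 8)(4 5) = [7, 1, 10, 3, 5, 4, 8, 2, 0, 6, 9]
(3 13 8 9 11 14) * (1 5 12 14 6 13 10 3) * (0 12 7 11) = [12, 5, 2, 10, 4, 7, 13, 11, 9, 0, 3, 6, 14, 8, 1] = (0 12 14 1 5 7 11 6 13 8 9)(3 10)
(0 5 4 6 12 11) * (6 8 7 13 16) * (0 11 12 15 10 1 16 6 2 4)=(0 5)(1 16 2 4 8 7 13 6 15 10)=[5, 16, 4, 3, 8, 0, 15, 13, 7, 9, 1, 11, 12, 6, 14, 10, 2]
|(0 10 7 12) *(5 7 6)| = |(0 10 6 5 7 12)| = 6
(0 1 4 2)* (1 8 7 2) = (0 8 7 2)(1 4) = [8, 4, 0, 3, 1, 5, 6, 2, 7]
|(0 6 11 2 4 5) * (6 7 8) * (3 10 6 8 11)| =6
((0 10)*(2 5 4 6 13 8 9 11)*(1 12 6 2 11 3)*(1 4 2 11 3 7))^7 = (13)(0 10)(2 5)(3 4 11)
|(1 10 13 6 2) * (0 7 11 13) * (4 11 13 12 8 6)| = 11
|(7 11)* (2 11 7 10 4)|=|(2 11 10 4)|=4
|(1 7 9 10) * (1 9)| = 2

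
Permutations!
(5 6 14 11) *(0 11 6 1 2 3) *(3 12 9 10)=(0 11 5 1 2 12 9 10 3)(6 14)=[11, 2, 12, 0, 4, 1, 14, 7, 8, 10, 3, 5, 9, 13, 6]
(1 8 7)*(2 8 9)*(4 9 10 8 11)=[0, 10, 11, 3, 9, 5, 6, 1, 7, 2, 8, 4]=(1 10 8 7)(2 11 4 9)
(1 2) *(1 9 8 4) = (1 2 9 8 4) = [0, 2, 9, 3, 1, 5, 6, 7, 4, 8]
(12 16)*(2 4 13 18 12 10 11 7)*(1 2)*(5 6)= (1 2 4 13 18 12 16 10 11 7)(5 6)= [0, 2, 4, 3, 13, 6, 5, 1, 8, 9, 11, 7, 16, 18, 14, 15, 10, 17, 12]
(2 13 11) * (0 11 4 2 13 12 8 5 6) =[11, 1, 12, 3, 2, 6, 0, 7, 5, 9, 10, 13, 8, 4] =(0 11 13 4 2 12 8 5 6)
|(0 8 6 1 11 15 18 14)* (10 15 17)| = 10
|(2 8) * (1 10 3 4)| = |(1 10 3 4)(2 8)| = 4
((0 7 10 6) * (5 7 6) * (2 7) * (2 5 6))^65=(10)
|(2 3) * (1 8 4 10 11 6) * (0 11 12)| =|(0 11 6 1 8 4 10 12)(2 3)| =8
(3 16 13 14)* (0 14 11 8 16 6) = (0 14 3 6)(8 16 13 11) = [14, 1, 2, 6, 4, 5, 0, 7, 16, 9, 10, 8, 12, 11, 3, 15, 13]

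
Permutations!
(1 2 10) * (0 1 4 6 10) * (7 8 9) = (0 1 2)(4 6 10)(7 8 9) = [1, 2, 0, 3, 6, 5, 10, 8, 9, 7, 4]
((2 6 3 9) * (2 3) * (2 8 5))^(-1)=(2 5 8 6)(3 9)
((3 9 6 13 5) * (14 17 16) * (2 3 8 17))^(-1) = ((2 3 9 6 13 5 8 17 16 14))^(-1) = (2 14 16 17 8 5 13 6 9 3)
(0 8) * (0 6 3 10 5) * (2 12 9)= [8, 1, 12, 10, 4, 0, 3, 7, 6, 2, 5, 11, 9]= (0 8 6 3 10 5)(2 12 9)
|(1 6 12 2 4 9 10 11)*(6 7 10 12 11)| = 20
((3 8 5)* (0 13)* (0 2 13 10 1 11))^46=((0 10 1 11)(2 13)(3 8 5))^46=(13)(0 1)(3 8 5)(10 11)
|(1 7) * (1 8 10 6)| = |(1 7 8 10 6)| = 5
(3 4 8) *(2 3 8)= (8)(2 3 4)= [0, 1, 3, 4, 2, 5, 6, 7, 8]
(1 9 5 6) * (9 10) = [0, 10, 2, 3, 4, 6, 1, 7, 8, 5, 9] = (1 10 9 5 6)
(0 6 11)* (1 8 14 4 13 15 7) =(0 6 11)(1 8 14 4 13 15 7) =[6, 8, 2, 3, 13, 5, 11, 1, 14, 9, 10, 0, 12, 15, 4, 7]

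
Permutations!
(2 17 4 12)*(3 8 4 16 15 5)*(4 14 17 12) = (2 12)(3 8 14 17 16 15 5) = [0, 1, 12, 8, 4, 3, 6, 7, 14, 9, 10, 11, 2, 13, 17, 5, 15, 16]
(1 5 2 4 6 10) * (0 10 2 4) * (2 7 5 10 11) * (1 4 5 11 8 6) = [8, 10, 0, 3, 1, 5, 7, 11, 6, 9, 4, 2] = (0 8 6 7 11 2)(1 10 4)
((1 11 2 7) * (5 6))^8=(11)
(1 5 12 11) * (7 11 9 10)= [0, 5, 2, 3, 4, 12, 6, 11, 8, 10, 7, 1, 9]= (1 5 12 9 10 7 11)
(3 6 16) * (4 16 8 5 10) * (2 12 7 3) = [0, 1, 12, 6, 16, 10, 8, 3, 5, 9, 4, 11, 7, 13, 14, 15, 2] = (2 12 7 3 6 8 5 10 4 16)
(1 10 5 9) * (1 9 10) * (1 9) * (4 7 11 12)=(1 9)(4 7 11 12)(5 10)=[0, 9, 2, 3, 7, 10, 6, 11, 8, 1, 5, 12, 4]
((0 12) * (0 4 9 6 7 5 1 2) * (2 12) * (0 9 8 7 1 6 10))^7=((0 2 9 10)(1 12 4 8 7 5 6))^7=(12)(0 10 9 2)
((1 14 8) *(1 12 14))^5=(8 14 12)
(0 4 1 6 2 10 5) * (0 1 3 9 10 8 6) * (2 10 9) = (0 4 3 2 8 6 10 5 1) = [4, 0, 8, 2, 3, 1, 10, 7, 6, 9, 5]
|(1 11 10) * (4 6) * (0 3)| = 6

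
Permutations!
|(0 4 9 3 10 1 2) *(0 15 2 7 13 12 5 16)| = |(0 4 9 3 10 1 7 13 12 5 16)(2 15)| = 22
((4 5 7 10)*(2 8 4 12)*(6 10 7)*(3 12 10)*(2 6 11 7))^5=((2 8 4 5 11 7)(3 12 6))^5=(2 7 11 5 4 8)(3 6 12)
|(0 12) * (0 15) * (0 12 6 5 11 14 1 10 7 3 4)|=|(0 6 5 11 14 1 10 7 3 4)(12 15)|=10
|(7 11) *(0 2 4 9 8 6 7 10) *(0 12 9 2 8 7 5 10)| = |(0 8 6 5 10 12 9 7 11)(2 4)| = 18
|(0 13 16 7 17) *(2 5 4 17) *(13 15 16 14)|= |(0 15 16 7 2 5 4 17)(13 14)|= 8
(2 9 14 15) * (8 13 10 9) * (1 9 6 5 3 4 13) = (1 9 14 15 2 8)(3 4 13 10 6 5) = [0, 9, 8, 4, 13, 3, 5, 7, 1, 14, 6, 11, 12, 10, 15, 2]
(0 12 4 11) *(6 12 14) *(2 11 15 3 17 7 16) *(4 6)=(0 14 4 15 3 17 7 16 2 11)(6 12)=[14, 1, 11, 17, 15, 5, 12, 16, 8, 9, 10, 0, 6, 13, 4, 3, 2, 7]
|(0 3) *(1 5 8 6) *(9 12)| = |(0 3)(1 5 8 6)(9 12)| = 4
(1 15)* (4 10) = (1 15)(4 10) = [0, 15, 2, 3, 10, 5, 6, 7, 8, 9, 4, 11, 12, 13, 14, 1]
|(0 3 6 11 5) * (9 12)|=|(0 3 6 11 5)(9 12)|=10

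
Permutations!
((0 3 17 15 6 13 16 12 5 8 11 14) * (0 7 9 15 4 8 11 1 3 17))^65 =(0 3 1 8 4 17)(5 15)(6 11)(7 16)(9 12)(13 14)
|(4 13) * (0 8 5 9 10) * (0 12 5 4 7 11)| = |(0 8 4 13 7 11)(5 9 10 12)| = 12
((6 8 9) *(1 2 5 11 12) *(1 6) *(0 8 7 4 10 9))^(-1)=((0 8)(1 2 5 11 12 6 7 4 10 9))^(-1)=(0 8)(1 9 10 4 7 6 12 11 5 2)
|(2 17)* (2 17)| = 1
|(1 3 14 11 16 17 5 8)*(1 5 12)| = |(1 3 14 11 16 17 12)(5 8)| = 14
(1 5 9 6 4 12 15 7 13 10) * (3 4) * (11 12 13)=(1 5 9 6 3 4 13 10)(7 11 12 15)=[0, 5, 2, 4, 13, 9, 3, 11, 8, 6, 1, 12, 15, 10, 14, 7]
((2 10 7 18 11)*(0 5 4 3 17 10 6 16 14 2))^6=((0 5 4 3 17 10 7 18 11)(2 6 16 14))^6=(0 7 3)(2 16)(4 11 10)(5 18 17)(6 14)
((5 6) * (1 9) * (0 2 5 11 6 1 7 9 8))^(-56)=((0 2 5 1 8)(6 11)(7 9))^(-56)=(11)(0 8 1 5 2)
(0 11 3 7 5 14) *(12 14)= [11, 1, 2, 7, 4, 12, 6, 5, 8, 9, 10, 3, 14, 13, 0]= (0 11 3 7 5 12 14)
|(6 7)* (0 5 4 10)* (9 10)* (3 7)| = 15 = |(0 5 4 9 10)(3 7 6)|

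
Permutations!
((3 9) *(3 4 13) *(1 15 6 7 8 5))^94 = (1 8 6)(3 4)(5 7 15)(9 13) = ((1 15 6 7 8 5)(3 9 4 13))^94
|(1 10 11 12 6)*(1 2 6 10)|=6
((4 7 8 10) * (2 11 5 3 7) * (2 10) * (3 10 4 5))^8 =((2 11 3 7 8)(5 10))^8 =(2 7 11 8 3)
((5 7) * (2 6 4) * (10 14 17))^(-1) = ((2 6 4)(5 7)(10 14 17))^(-1) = (2 4 6)(5 7)(10 17 14)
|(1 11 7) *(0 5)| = |(0 5)(1 11 7)| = 6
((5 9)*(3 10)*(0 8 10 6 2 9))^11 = ((0 8 10 3 6 2 9 5))^11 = (0 3 9 8 6 5 10 2)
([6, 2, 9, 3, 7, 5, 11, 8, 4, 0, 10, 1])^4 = [2, 6, 11, 3, 7, 5, 9, 8, 4, 1, 10, 0]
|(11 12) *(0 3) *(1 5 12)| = |(0 3)(1 5 12 11)| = 4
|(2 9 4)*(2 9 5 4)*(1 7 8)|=12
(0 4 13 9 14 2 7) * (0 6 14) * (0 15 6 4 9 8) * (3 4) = [9, 1, 7, 4, 13, 5, 14, 3, 0, 15, 10, 11, 12, 8, 2, 6] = (0 9 15 6 14 2 7 3 4 13 8)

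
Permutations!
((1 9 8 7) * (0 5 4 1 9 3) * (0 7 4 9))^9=(0 5 9 8 4 1 3 7)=((0 5 9 8 4 1 3 7))^9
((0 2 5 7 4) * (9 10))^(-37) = (0 7 2 4 5)(9 10)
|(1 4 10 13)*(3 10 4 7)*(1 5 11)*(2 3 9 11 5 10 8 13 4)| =|(1 7 9 11)(2 3 8 13 10 4)| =12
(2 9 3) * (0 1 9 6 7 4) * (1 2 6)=(0 2 1 9 3 6 7 4)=[2, 9, 1, 6, 0, 5, 7, 4, 8, 3]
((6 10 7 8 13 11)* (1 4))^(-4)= ((1 4)(6 10 7 8 13 11))^(-4)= (6 7 13)(8 11 10)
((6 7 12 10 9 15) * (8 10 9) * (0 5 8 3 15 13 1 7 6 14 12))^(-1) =(0 7 1 13 9 12 14 15 3 10 8 5)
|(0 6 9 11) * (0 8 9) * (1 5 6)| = |(0 1 5 6)(8 9 11)| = 12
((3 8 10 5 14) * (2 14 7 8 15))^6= ((2 14 3 15)(5 7 8 10))^6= (2 3)(5 8)(7 10)(14 15)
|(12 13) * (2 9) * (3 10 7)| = |(2 9)(3 10 7)(12 13)| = 6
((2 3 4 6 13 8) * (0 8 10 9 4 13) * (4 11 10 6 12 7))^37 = (0 8 2 3 13 6)(4 12 7)(9 11 10)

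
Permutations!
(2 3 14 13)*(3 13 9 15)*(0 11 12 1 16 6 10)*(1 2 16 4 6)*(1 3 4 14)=(0 11 12 2 13 16 3 1 14 9 15 4 6 10)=[11, 14, 13, 1, 6, 5, 10, 7, 8, 15, 0, 12, 2, 16, 9, 4, 3]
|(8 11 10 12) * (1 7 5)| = 12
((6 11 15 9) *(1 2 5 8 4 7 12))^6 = (1 12 7 4 8 5 2)(6 15)(9 11)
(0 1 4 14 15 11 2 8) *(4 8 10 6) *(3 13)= [1, 8, 10, 13, 14, 5, 4, 7, 0, 9, 6, 2, 12, 3, 15, 11]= (0 1 8)(2 10 6 4 14 15 11)(3 13)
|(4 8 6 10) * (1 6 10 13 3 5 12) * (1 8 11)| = 10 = |(1 6 13 3 5 12 8 10 4 11)|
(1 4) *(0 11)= (0 11)(1 4)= [11, 4, 2, 3, 1, 5, 6, 7, 8, 9, 10, 0]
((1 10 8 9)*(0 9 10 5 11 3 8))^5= ((0 9 1 5 11 3 8 10))^5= (0 3 1 10 11 9 8 5)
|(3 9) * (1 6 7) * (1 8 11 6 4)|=|(1 4)(3 9)(6 7 8 11)|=4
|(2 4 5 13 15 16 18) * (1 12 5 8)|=10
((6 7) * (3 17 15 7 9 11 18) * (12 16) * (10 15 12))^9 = (3 11 6 15 16 17 18 9 7 10 12)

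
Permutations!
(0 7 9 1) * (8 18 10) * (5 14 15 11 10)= (0 7 9 1)(5 14 15 11 10 8 18)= [7, 0, 2, 3, 4, 14, 6, 9, 18, 1, 8, 10, 12, 13, 15, 11, 16, 17, 5]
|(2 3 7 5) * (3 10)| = |(2 10 3 7 5)| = 5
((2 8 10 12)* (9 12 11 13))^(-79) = ((2 8 10 11 13 9 12))^(-79) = (2 9 11 8 12 13 10)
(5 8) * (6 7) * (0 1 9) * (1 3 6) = (0 3 6 7 1 9)(5 8) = [3, 9, 2, 6, 4, 8, 7, 1, 5, 0]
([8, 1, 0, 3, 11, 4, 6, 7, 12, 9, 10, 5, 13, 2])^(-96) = (0 2 13 12 8)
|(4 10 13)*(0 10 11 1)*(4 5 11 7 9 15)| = 12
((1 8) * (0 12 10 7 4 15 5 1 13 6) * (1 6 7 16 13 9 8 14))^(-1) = (0 6 5 15 4 7 13 16 10 12)(1 14)(8 9)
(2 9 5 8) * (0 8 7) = (0 8 2 9 5 7) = [8, 1, 9, 3, 4, 7, 6, 0, 2, 5]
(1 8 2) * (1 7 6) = (1 8 2 7 6) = [0, 8, 7, 3, 4, 5, 1, 6, 2]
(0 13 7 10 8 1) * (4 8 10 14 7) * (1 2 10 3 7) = (0 13 4 8 2 10 3 7 14 1) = [13, 0, 10, 7, 8, 5, 6, 14, 2, 9, 3, 11, 12, 4, 1]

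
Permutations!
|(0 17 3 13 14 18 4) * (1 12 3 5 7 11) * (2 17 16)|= 14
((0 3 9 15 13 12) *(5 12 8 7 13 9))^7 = (0 12 5 3)(7 13 8)(9 15)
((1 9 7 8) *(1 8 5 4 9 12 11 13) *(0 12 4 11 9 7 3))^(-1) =(0 3 9 12)(1 13 11 5 7 4)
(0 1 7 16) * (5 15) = [1, 7, 2, 3, 4, 15, 6, 16, 8, 9, 10, 11, 12, 13, 14, 5, 0] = (0 1 7 16)(5 15)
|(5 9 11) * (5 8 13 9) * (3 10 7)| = 12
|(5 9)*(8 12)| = 2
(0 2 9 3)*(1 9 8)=(0 2 8 1 9 3)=[2, 9, 8, 0, 4, 5, 6, 7, 1, 3]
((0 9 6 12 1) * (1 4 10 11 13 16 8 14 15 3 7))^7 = ((0 9 6 12 4 10 11 13 16 8 14 15 3 7 1))^7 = (0 13 1 11 7 10 3 4 15 12 14 6 8 9 16)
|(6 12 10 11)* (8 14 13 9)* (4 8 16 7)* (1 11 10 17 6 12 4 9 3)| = |(1 11 12 17 6 4 8 14 13 3)(7 9 16)| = 30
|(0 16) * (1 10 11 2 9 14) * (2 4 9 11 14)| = |(0 16)(1 10 14)(2 11 4 9)| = 12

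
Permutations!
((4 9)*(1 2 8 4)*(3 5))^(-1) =(1 9 4 8 2)(3 5)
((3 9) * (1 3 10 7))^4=((1 3 9 10 7))^4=(1 7 10 9 3)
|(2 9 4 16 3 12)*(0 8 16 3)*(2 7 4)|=12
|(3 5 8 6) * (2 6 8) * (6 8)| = |(2 8 6 3 5)| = 5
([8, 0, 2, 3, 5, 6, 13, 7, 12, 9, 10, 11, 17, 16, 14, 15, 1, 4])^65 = [5, 4, 2, 3, 1, 0, 8, 7, 6, 9, 10, 11, 13, 12, 14, 15, 17, 16]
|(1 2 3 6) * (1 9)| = 5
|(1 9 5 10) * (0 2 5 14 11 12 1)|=|(0 2 5 10)(1 9 14 11 12)|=20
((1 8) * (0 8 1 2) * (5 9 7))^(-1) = ((0 8 2)(5 9 7))^(-1) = (0 2 8)(5 7 9)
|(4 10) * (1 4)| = |(1 4 10)| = 3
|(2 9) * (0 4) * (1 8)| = |(0 4)(1 8)(2 9)| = 2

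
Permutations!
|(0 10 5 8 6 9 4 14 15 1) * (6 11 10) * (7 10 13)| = 42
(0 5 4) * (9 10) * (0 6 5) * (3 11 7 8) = (3 11 7 8)(4 6 5)(9 10) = [0, 1, 2, 11, 6, 4, 5, 8, 3, 10, 9, 7]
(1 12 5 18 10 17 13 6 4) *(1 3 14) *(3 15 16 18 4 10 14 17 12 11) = (1 11 3 17 13 6 10 12 5 4 15 16 18 14) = [0, 11, 2, 17, 15, 4, 10, 7, 8, 9, 12, 3, 5, 6, 1, 16, 18, 13, 14]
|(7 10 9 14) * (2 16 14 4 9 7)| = 6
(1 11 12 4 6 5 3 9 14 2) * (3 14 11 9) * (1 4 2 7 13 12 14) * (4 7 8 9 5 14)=[0, 5, 7, 3, 6, 1, 14, 13, 9, 11, 10, 4, 2, 12, 8]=(1 5)(2 7 13 12)(4 6 14 8 9 11)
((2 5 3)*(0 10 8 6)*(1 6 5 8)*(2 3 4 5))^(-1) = (0 6 1 10)(2 8)(4 5)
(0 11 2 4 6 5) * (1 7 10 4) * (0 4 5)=[11, 7, 1, 3, 6, 4, 0, 10, 8, 9, 5, 2]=(0 11 2 1 7 10 5 4 6)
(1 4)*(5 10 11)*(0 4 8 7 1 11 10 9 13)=(0 4 11 5 9 13)(1 8 7)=[4, 8, 2, 3, 11, 9, 6, 1, 7, 13, 10, 5, 12, 0]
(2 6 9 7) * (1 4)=(1 4)(2 6 9 7)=[0, 4, 6, 3, 1, 5, 9, 2, 8, 7]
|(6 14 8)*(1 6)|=4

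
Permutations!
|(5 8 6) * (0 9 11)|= 3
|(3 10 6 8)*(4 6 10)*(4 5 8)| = 6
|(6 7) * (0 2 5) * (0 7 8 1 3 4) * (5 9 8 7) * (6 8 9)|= |(9)(0 2 6 7 8 1 3 4)|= 8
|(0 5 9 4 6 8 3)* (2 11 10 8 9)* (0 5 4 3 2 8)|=|(0 4 6 9 3 5 8 2 11 10)|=10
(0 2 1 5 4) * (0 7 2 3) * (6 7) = [3, 5, 1, 0, 6, 4, 7, 2] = (0 3)(1 5 4 6 7 2)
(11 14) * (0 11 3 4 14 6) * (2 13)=(0 11 6)(2 13)(3 4 14)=[11, 1, 13, 4, 14, 5, 0, 7, 8, 9, 10, 6, 12, 2, 3]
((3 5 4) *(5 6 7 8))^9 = (3 8)(4 7)(5 6)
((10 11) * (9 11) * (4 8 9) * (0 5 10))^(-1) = (0 11 9 8 4 10 5)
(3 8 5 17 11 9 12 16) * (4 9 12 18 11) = (3 8 5 17 4 9 18 11 12 16) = [0, 1, 2, 8, 9, 17, 6, 7, 5, 18, 10, 12, 16, 13, 14, 15, 3, 4, 11]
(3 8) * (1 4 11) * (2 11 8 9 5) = [0, 4, 11, 9, 8, 2, 6, 7, 3, 5, 10, 1] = (1 4 8 3 9 5 2 11)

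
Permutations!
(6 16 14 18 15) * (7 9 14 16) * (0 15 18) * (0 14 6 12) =[15, 1, 2, 3, 4, 5, 7, 9, 8, 6, 10, 11, 0, 13, 14, 12, 16, 17, 18] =(18)(0 15 12)(6 7 9)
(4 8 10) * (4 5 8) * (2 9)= (2 9)(5 8 10)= [0, 1, 9, 3, 4, 8, 6, 7, 10, 2, 5]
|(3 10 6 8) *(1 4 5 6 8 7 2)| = 6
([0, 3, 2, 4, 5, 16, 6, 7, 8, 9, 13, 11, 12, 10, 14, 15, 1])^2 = (1 4 16 3 5)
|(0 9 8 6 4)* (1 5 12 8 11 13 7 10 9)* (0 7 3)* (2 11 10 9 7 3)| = |(0 1 5 12 8 6 4 3)(2 11 13)(7 9 10)| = 24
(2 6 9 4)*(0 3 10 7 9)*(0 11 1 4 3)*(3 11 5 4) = (1 3 10 7 9 11)(2 6 5 4) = [0, 3, 6, 10, 2, 4, 5, 9, 8, 11, 7, 1]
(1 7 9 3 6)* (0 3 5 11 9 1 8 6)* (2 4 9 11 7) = (11)(0 3)(1 2 4 9 5 7)(6 8) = [3, 2, 4, 0, 9, 7, 8, 1, 6, 5, 10, 11]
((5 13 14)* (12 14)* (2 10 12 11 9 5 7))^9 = ((2 10 12 14 7)(5 13 11 9))^9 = (2 7 14 12 10)(5 13 11 9)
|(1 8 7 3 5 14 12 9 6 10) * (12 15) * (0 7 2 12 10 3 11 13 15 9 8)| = 105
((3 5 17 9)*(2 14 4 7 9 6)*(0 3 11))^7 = ((0 3 5 17 6 2 14 4 7 9 11))^7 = (0 4 17 11 14 5 9 2 3 7 6)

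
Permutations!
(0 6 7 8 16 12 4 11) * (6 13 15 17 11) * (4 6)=(0 13 15 17 11)(6 7 8 16 12)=[13, 1, 2, 3, 4, 5, 7, 8, 16, 9, 10, 0, 6, 15, 14, 17, 12, 11]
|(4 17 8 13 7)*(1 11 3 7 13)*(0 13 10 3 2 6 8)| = |(0 13 10 3 7 4 17)(1 11 2 6 8)| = 35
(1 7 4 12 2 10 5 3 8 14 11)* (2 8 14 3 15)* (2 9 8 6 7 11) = (1 11)(2 10 5 15 9 8 3 14)(4 12 6 7) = [0, 11, 10, 14, 12, 15, 7, 4, 3, 8, 5, 1, 6, 13, 2, 9]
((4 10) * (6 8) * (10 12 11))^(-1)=((4 12 11 10)(6 8))^(-1)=(4 10 11 12)(6 8)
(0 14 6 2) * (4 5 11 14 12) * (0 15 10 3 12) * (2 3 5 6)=(2 15 10 5 11 14)(3 12 4 6)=[0, 1, 15, 12, 6, 11, 3, 7, 8, 9, 5, 14, 4, 13, 2, 10]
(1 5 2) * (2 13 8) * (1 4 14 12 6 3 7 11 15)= (1 5 13 8 2 4 14 12 6 3 7 11 15)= [0, 5, 4, 7, 14, 13, 3, 11, 2, 9, 10, 15, 6, 8, 12, 1]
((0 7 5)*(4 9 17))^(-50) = ((0 7 5)(4 9 17))^(-50) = (0 7 5)(4 9 17)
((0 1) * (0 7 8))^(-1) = ((0 1 7 8))^(-1) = (0 8 7 1)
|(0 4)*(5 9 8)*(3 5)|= |(0 4)(3 5 9 8)|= 4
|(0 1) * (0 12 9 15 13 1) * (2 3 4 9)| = 8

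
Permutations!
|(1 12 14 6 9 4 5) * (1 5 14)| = |(1 12)(4 14 6 9)| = 4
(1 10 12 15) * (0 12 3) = [12, 10, 2, 0, 4, 5, 6, 7, 8, 9, 3, 11, 15, 13, 14, 1] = (0 12 15 1 10 3)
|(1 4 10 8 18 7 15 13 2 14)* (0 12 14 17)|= |(0 12 14 1 4 10 8 18 7 15 13 2 17)|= 13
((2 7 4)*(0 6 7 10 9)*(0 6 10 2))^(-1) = ((0 10 9 6 7 4))^(-1) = (0 4 7 6 9 10)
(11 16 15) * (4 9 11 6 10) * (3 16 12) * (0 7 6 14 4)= (0 7 6 10)(3 16 15 14 4 9 11 12)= [7, 1, 2, 16, 9, 5, 10, 6, 8, 11, 0, 12, 3, 13, 4, 14, 15]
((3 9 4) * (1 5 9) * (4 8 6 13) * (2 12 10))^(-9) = (1 3 4 13 6 8 9 5)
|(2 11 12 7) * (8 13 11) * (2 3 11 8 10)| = |(2 10)(3 11 12 7)(8 13)| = 4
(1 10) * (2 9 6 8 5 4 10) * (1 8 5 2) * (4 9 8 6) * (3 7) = (2 8)(3 7)(4 10 6 5 9) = [0, 1, 8, 7, 10, 9, 5, 3, 2, 4, 6]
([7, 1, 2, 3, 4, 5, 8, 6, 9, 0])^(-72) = [8, 1, 2, 3, 4, 5, 0, 9, 7, 6]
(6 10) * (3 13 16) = (3 13 16)(6 10) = [0, 1, 2, 13, 4, 5, 10, 7, 8, 9, 6, 11, 12, 16, 14, 15, 3]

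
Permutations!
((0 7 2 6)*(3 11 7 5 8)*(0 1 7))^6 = (0 5 8 3 11)(1 2)(6 7)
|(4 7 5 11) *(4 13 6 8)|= |(4 7 5 11 13 6 8)|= 7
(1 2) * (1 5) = (1 2 5) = [0, 2, 5, 3, 4, 1]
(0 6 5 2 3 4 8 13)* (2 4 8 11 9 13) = (0 6 5 4 11 9 13)(2 3 8) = [6, 1, 3, 8, 11, 4, 5, 7, 2, 13, 10, 9, 12, 0]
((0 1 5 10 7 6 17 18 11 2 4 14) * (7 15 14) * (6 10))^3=(0 6 11 7 14 5 18 4 15 1 17 2 10)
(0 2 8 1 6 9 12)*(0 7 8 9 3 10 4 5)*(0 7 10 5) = (0 2 9 12 10 4)(1 6 3 5 7 8) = [2, 6, 9, 5, 0, 7, 3, 8, 1, 12, 4, 11, 10]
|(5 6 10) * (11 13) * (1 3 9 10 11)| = 8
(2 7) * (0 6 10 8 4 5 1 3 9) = (0 6 10 8 4 5 1 3 9)(2 7) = [6, 3, 7, 9, 5, 1, 10, 2, 4, 0, 8]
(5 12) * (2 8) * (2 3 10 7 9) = (2 8 3 10 7 9)(5 12) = [0, 1, 8, 10, 4, 12, 6, 9, 3, 2, 7, 11, 5]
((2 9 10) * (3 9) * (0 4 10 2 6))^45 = ((0 4 10 6)(2 3 9))^45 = (0 4 10 6)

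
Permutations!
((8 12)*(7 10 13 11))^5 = (7 10 13 11)(8 12)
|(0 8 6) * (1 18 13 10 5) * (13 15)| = 6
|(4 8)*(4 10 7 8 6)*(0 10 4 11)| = 7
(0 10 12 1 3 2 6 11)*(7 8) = (0 10 12 1 3 2 6 11)(7 8) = [10, 3, 6, 2, 4, 5, 11, 8, 7, 9, 12, 0, 1]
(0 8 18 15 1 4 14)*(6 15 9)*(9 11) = [8, 4, 2, 3, 14, 5, 15, 7, 18, 6, 10, 9, 12, 13, 0, 1, 16, 17, 11] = (0 8 18 11 9 6 15 1 4 14)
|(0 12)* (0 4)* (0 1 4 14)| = |(0 12 14)(1 4)| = 6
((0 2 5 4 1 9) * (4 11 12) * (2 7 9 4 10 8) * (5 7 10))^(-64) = (0 8 7)(2 9 10)(5 12 11)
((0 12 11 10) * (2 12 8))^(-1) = (0 10 11 12 2 8)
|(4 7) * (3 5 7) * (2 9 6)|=12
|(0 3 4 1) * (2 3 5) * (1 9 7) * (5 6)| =9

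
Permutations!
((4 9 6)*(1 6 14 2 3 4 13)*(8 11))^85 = (14)(1 6 13)(8 11)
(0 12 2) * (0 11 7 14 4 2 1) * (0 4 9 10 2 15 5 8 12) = (1 4 15 5 8 12)(2 11 7 14 9 10) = [0, 4, 11, 3, 15, 8, 6, 14, 12, 10, 2, 7, 1, 13, 9, 5]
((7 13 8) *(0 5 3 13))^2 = (0 3 8)(5 13 7)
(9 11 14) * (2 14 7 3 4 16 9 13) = (2 14 13)(3 4 16 9 11 7) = [0, 1, 14, 4, 16, 5, 6, 3, 8, 11, 10, 7, 12, 2, 13, 15, 9]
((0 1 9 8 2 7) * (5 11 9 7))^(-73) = (0 7 1)(2 11 8 5 9)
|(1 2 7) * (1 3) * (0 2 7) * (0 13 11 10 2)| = 12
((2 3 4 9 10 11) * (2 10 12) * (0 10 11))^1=(0 10)(2 3 4 9 12)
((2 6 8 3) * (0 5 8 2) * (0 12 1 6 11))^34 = ((0 5 8 3 12 1 6 2 11))^34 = (0 2 1 3 5 11 6 12 8)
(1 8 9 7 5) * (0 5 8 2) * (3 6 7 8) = [5, 2, 0, 6, 4, 1, 7, 3, 9, 8] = (0 5 1 2)(3 6 7)(8 9)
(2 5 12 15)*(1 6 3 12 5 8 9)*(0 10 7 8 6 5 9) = (0 10 7 8)(1 5 9)(2 6 3 12 15) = [10, 5, 6, 12, 4, 9, 3, 8, 0, 1, 7, 11, 15, 13, 14, 2]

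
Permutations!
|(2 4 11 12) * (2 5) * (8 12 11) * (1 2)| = |(1 2 4 8 12 5)| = 6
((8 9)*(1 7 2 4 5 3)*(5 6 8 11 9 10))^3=(1 4 10)(2 8 3)(5 7 6)(9 11)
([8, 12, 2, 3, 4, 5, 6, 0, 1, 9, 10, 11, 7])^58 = [12, 0, 2, 3, 4, 5, 6, 1, 7, 9, 10, 11, 8]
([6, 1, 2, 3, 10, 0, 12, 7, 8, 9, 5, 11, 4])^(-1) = (0 5 10 4 12 6)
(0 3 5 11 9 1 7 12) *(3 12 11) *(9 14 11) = (0 12)(1 7 9)(3 5)(11 14) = [12, 7, 2, 5, 4, 3, 6, 9, 8, 1, 10, 14, 0, 13, 11]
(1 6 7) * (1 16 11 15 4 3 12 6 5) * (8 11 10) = (1 5)(3 12 6 7 16 10 8 11 15 4) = [0, 5, 2, 12, 3, 1, 7, 16, 11, 9, 8, 15, 6, 13, 14, 4, 10]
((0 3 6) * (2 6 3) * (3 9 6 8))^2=((0 2 8 3 9 6))^2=(0 8 9)(2 3 6)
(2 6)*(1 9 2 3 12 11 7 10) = (1 9 2 6 3 12 11 7 10) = [0, 9, 6, 12, 4, 5, 3, 10, 8, 2, 1, 7, 11]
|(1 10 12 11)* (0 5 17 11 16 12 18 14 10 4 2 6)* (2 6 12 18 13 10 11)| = |(0 5 17 2 12 16 18 14 11 1 4 6)(10 13)| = 12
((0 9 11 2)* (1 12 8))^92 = ((0 9 11 2)(1 12 8))^92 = (1 8 12)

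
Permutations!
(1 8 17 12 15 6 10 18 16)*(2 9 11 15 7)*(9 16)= [0, 8, 16, 3, 4, 5, 10, 2, 17, 11, 18, 15, 7, 13, 14, 6, 1, 12, 9]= (1 8 17 12 7 2 16)(6 10 18 9 11 15)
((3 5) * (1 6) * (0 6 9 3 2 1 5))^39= (0 1 6 9 5 3 2)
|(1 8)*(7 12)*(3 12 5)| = 4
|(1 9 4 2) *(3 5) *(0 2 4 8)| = |(0 2 1 9 8)(3 5)| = 10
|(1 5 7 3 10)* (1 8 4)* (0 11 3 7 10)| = |(0 11 3)(1 5 10 8 4)| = 15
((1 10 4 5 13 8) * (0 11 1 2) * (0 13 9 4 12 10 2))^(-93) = (0 2)(1 8)(10 12)(11 13)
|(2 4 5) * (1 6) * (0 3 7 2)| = 6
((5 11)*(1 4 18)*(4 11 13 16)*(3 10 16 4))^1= (1 11 5 13 4 18)(3 10 16)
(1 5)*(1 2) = (1 5 2) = [0, 5, 1, 3, 4, 2]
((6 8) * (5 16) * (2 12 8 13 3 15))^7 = (5 16)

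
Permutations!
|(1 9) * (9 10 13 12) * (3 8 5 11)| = 20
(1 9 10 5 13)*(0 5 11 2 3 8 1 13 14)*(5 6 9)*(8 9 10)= (0 6 10 11 2 3 9 8 1 5 14)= [6, 5, 3, 9, 4, 14, 10, 7, 1, 8, 11, 2, 12, 13, 0]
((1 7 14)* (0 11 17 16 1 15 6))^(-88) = ((0 11 17 16 1 7 14 15 6))^(-88) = (0 17 1 14 6 11 16 7 15)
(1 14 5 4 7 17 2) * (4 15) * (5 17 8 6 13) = [0, 14, 1, 3, 7, 15, 13, 8, 6, 9, 10, 11, 12, 5, 17, 4, 16, 2] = (1 14 17 2)(4 7 8 6 13 5 15)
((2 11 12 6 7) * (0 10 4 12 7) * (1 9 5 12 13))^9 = (13)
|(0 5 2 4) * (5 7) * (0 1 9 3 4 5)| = |(0 7)(1 9 3 4)(2 5)| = 4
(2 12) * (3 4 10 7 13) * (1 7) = (1 7 13 3 4 10)(2 12) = [0, 7, 12, 4, 10, 5, 6, 13, 8, 9, 1, 11, 2, 3]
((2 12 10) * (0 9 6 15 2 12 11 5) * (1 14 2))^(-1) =((0 9 6 15 1 14 2 11 5)(10 12))^(-1) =(0 5 11 2 14 1 15 6 9)(10 12)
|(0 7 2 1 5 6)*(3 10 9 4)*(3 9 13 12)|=12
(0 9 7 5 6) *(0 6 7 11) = (0 9 11)(5 7) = [9, 1, 2, 3, 4, 7, 6, 5, 8, 11, 10, 0]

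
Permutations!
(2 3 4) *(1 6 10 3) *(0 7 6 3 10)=(10)(0 7 6)(1 3 4 2)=[7, 3, 1, 4, 2, 5, 0, 6, 8, 9, 10]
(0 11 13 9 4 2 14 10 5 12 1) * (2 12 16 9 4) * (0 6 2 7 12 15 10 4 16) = (0 11 13 16 9 7 12 1 6 2 14 4 15 10 5) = [11, 6, 14, 3, 15, 0, 2, 12, 8, 7, 5, 13, 1, 16, 4, 10, 9]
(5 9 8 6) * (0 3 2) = (0 3 2)(5 9 8 6) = [3, 1, 0, 2, 4, 9, 5, 7, 6, 8]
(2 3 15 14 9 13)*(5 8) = (2 3 15 14 9 13)(5 8) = [0, 1, 3, 15, 4, 8, 6, 7, 5, 13, 10, 11, 12, 2, 9, 14]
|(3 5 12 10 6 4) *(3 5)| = |(4 5 12 10 6)| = 5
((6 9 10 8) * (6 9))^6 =((8 9 10))^6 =(10)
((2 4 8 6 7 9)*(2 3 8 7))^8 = (2 4 7 9 3 8 6)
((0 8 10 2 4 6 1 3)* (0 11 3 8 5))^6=((0 5)(1 8 10 2 4 6)(3 11))^6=(11)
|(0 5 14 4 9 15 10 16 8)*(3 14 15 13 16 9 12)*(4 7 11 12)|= 40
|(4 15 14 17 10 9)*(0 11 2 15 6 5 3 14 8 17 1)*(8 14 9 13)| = |(0 11 2 15 14 1)(3 9 4 6 5)(8 17 10 13)| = 60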